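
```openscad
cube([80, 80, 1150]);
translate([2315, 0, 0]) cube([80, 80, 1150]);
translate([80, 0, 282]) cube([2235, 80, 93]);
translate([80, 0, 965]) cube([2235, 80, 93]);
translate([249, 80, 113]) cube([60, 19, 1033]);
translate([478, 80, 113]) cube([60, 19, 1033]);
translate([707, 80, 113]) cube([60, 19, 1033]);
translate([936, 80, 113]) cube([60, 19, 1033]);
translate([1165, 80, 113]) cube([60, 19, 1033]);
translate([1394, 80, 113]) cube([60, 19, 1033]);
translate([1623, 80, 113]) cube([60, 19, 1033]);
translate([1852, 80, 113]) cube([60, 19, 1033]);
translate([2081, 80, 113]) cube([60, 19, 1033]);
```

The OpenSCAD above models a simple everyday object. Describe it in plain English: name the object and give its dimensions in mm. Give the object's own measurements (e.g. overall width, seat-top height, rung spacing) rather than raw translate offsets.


A fence section. Two 80×80 mm posts, 1150 mm tall, stand on the floor with a clear span of 2235 mm between their inner faces. Two horizontal rails of 80×93 mm section span the gap between the posts with their undersides at z = 282 mm and z = 965 mm, flush with the posts' −y face. 9 pickets, each 60 mm wide, 19 mm thick and 1033 mm tall, are fixed to the +y face of the rails with their bottoms at z = 113 mm, spaced across the span with a 169 mm gap after the −x post and between neighbouring pickets, with 174 mm left before the +x post.


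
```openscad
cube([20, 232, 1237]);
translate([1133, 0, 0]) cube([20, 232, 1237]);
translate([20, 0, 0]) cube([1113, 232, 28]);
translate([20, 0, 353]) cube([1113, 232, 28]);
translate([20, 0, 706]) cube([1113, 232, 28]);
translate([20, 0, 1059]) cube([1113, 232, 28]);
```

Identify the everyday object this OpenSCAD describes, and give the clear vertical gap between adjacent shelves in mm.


A bookshelf. The clear shelf gap is 325 mm.

Two tall side panels with 4 horizontal boards between them — a bookshelf. The first two shelf undersides are at z = 0 and z = 353; with shelf thickness 28, the clear gap is 353 − 0 − 28 = 325 mm.


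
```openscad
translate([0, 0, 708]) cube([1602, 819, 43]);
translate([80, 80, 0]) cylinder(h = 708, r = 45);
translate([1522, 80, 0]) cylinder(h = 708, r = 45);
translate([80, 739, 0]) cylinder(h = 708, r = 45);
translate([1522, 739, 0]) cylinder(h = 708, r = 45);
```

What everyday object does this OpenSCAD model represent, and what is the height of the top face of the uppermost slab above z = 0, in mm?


A table. The table height is 751 mm.

A 1602×819×43 slab sits at z = 708 on four Ø90 mm round legs — a table. The top surface is at 708 + 43 = 751 mm.


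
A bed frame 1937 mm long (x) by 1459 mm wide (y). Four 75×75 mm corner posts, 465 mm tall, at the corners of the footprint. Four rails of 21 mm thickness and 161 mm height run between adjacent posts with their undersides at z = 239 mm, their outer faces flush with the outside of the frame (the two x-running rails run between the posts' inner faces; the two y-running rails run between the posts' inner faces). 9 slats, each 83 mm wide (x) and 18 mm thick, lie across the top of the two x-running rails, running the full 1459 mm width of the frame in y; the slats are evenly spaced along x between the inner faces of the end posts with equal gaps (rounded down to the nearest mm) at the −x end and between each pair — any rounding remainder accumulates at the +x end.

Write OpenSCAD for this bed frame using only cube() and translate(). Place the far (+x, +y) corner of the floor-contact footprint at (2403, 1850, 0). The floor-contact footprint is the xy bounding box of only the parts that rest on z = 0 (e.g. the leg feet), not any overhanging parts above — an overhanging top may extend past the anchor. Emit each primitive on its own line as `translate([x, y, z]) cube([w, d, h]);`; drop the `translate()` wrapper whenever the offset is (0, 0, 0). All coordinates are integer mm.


translate([466, 391, 0]) cube([75, 75, 465]);
translate([466, 1775, 0]) cube([75, 75, 465]);
translate([2328, 391, 0]) cube([75, 75, 465]);
translate([2328, 1775, 0]) cube([75, 75, 465]);
translate([541, 391, 239]) cube([1787, 21, 161]);
translate([541, 1829, 239]) cube([1787, 21, 161]);
translate([466, 466, 239]) cube([21, 1309, 161]);
translate([2382, 466, 239]) cube([21, 1309, 161]);
translate([645, 391, 400]) cube([83, 1459, 18]);
translate([832, 391, 400]) cube([83, 1459, 18]);
translate([1019, 391, 400]) cube([83, 1459, 18]);
translate([1206, 391, 400]) cube([83, 1459, 18]);
translate([1393, 391, 400]) cube([83, 1459, 18]);
translate([1580, 391, 400]) cube([83, 1459, 18]);
translate([1767, 391, 400]) cube([83, 1459, 18]);
translate([1954, 391, 400]) cube([83, 1459, 18]);
translate([2141, 391, 400]) cube([83, 1459, 18]);


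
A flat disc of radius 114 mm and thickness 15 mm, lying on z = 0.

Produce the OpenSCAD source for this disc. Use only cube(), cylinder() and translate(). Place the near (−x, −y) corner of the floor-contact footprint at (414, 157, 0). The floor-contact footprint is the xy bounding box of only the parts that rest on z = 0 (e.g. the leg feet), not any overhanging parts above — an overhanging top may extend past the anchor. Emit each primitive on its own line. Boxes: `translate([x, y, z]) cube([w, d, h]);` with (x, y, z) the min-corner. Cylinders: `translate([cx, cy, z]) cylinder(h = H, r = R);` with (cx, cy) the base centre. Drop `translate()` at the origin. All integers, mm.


translate([528, 271, 0]) cylinder(h = 15, r = 114);


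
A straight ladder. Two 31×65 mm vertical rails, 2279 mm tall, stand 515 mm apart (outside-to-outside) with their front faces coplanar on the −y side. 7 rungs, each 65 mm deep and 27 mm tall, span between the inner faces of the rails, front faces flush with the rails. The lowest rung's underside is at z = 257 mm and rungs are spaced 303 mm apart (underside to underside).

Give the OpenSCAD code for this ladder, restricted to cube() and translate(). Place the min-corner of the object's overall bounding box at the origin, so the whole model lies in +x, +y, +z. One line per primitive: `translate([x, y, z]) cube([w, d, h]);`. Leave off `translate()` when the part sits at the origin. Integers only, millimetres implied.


cube([31, 65, 2279]);
translate([484, 0, 0]) cube([31, 65, 2279]);
translate([31, 0, 257]) cube([453, 65, 27]);
translate([31, 0, 560]) cube([453, 65, 27]);
translate([31, 0, 863]) cube([453, 65, 27]);
translate([31, 0, 1166]) cube([453, 65, 27]);
translate([31, 0, 1469]) cube([453, 65, 27]);
translate([31, 0, 1772]) cube([453, 65, 27]);
translate([31, 0, 2075]) cube([453, 65, 27]);


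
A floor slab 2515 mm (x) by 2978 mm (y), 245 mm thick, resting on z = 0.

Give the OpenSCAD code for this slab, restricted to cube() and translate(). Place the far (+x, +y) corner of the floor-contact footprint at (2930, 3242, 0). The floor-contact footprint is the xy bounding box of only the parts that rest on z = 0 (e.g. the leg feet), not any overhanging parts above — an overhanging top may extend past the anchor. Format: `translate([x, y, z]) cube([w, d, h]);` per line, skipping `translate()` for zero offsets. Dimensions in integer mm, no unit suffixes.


translate([415, 264, 0]) cube([2515, 2978, 245]);


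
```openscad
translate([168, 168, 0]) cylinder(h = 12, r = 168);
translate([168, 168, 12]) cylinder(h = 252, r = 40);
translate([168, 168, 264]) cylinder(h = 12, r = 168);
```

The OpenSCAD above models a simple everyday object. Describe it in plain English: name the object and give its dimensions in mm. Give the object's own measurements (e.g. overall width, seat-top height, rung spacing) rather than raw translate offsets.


A spool: two coaxial disc flanges of radius 168 mm and thickness 12 mm, joined by a core cylinder of radius 40 mm and height 252 mm. The lower flange rests on z = 0 and the three cylinders share a vertical axis.


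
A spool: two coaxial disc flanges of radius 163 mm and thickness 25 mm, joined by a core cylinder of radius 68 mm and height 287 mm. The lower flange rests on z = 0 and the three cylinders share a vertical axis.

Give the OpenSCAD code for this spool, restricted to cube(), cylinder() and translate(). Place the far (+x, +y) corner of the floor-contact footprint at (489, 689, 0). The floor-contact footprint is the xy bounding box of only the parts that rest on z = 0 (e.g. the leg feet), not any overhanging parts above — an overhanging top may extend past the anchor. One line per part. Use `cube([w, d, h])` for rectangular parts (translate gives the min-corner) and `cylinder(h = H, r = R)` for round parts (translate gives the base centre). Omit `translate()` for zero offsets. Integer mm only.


translate([326, 526, 0]) cylinder(h = 25, r = 163);
translate([326, 526, 25]) cylinder(h = 287, r = 68);
translate([326, 526, 312]) cylinder(h = 25, r = 163);


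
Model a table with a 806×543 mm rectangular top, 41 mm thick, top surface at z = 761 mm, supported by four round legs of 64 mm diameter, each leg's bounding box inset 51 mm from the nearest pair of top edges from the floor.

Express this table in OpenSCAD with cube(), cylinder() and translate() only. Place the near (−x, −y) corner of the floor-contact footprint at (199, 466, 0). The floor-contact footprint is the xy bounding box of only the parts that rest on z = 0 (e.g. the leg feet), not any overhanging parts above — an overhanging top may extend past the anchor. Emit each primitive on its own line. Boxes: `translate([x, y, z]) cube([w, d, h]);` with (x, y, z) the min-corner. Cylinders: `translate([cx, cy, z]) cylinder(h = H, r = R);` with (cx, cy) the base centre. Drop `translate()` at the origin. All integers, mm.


translate([148, 415, 720]) cube([806, 543, 41]);
translate([231, 498, 0]) cylinder(h = 720, r = 32);
translate([871, 498, 0]) cylinder(h = 720, r = 32);
translate([231, 875, 0]) cylinder(h = 720, r = 32);
translate([871, 875, 0]) cylinder(h = 720, r = 32);


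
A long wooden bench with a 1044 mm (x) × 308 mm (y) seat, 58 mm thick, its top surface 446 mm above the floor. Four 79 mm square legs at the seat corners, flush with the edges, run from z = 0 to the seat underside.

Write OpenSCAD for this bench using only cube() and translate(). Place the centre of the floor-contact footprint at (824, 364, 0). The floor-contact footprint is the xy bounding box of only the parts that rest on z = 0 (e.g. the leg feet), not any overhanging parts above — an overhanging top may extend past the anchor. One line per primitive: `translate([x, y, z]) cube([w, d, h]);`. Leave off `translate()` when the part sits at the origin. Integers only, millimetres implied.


translate([302, 210, 388]) cube([1044, 308, 58]);
translate([302, 210, 0]) cube([79, 79, 388]);
translate([302, 439, 0]) cube([79, 79, 388]);
translate([1267, 210, 0]) cube([79, 79, 388]);
translate([1267, 439, 0]) cube([79, 79, 388]);


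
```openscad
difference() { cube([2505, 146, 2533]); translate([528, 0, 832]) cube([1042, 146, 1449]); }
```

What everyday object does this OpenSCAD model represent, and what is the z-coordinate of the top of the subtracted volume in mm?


A wall with a window opening. The window head height is 2281 mm.

A wall with a rectangular opening subtracted — a window. Sill at z = 832, opening 1449 mm tall, so the head is at 832 + 1449 = 2281 mm.


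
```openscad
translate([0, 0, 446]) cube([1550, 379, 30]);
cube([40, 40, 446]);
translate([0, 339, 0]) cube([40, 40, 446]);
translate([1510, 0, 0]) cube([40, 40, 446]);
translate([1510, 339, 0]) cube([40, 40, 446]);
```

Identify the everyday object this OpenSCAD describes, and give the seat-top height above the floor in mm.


A bench. The seat-top height is 476 mm.

A long slab on four corner posts — a bench. The slab sits at z = 446 with thickness 30, so the top is 446 + 30 = 476 mm.


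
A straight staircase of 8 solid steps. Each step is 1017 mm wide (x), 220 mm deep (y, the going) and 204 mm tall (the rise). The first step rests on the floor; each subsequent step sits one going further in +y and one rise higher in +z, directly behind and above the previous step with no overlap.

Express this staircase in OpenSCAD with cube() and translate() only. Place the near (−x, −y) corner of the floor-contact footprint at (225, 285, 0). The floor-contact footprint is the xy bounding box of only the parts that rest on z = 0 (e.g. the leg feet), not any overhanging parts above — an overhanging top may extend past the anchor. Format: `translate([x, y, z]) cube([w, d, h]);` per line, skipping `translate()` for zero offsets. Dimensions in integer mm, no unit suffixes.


translate([225, 285, 0]) cube([1017, 220, 204]);
translate([225, 505, 204]) cube([1017, 220, 204]);
translate([225, 725, 408]) cube([1017, 220, 204]);
translate([225, 945, 612]) cube([1017, 220, 204]);
translate([225, 1165, 816]) cube([1017, 220, 204]);
translate([225, 1385, 1020]) cube([1017, 220, 204]);
translate([225, 1605, 1224]) cube([1017, 220, 204]);
translate([225, 1825, 1428]) cube([1017, 220, 204]);


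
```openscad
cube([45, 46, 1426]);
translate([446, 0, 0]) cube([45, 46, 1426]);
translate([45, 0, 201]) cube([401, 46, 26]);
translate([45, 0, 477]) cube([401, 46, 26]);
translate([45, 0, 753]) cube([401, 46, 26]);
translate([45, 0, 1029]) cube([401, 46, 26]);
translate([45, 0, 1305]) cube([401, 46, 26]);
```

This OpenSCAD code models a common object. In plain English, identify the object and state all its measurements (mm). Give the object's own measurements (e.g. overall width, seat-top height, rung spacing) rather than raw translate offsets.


A straight ladder. Two 45×46 mm vertical rails, 1426 mm tall, stand 491 mm apart (outside-to-outside) with their front faces coplanar on the −y side. 5 rungs, each 46 mm deep and 26 mm tall, span between the inner faces of the rails, front faces flush with the rails. The lowest rung's underside is at z = 201 mm and rungs are spaced 276 mm apart (underside to underside).


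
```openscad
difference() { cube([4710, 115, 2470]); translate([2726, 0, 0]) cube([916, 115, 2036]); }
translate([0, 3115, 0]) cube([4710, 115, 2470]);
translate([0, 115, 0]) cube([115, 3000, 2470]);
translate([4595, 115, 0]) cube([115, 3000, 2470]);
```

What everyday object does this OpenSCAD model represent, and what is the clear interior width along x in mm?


A single room. The interior width is 4480 mm.

Four walls enclosing a rectangle with a door in the front wall — a room. Outside width 4710 minus two 115 mm walls gives 4480 mm.


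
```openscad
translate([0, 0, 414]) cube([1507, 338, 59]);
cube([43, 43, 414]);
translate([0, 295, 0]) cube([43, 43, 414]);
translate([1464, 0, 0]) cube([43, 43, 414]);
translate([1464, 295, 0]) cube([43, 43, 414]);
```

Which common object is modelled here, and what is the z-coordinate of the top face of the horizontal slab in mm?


A bench. The seat-top height is 473 mm.

A long slab on four corner posts — a bench. The slab sits at z = 414 with thickness 59, so the top is 414 + 59 = 473 mm.


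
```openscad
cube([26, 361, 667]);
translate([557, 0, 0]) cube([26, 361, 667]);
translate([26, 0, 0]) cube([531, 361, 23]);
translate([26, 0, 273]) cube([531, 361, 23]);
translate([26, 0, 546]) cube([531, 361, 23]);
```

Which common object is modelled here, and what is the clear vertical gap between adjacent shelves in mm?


A bookshelf. The clear shelf gap is 250 mm.

Two tall side panels with 3 horizontal boards between them — a bookshelf. The first two shelf undersides are at z = 0 and z = 273; with shelf thickness 23, the clear gap is 273 − 0 − 23 = 250 mm.


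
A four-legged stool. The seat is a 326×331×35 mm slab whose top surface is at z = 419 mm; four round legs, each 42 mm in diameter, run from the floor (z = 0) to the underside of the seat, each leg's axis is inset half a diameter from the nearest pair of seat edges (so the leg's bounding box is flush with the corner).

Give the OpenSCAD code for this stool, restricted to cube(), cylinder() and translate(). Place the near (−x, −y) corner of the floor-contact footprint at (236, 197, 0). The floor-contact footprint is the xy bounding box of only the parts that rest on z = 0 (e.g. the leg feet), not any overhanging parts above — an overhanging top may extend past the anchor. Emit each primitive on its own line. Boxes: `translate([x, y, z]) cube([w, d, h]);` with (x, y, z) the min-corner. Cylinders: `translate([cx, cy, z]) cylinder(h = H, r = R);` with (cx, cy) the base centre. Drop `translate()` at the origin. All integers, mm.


// leg_h = 419 - 35 = 384
translate([236, 197, 384]) cube([326, 331, 35]);
translate([257, 218, 0]) cylinder(h = 384, r = 21);
translate([541, 218, 0]) cylinder(h = 384, r = 21);
translate([257, 507, 0]) cylinder(h = 384, r = 21);
translate([541, 507, 0]) cylinder(h = 384, r = 21);


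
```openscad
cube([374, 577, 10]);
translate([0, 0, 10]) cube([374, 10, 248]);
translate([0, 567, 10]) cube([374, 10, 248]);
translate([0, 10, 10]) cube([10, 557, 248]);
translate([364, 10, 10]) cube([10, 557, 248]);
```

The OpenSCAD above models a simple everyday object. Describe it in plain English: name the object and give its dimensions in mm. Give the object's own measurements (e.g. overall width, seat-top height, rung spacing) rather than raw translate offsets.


An open-topped rectangular box: outside dimensions 374×577×258 mm, with a uniform wall and base thickness of 10 mm. The base is a full 374×577 slab on the floor; four walls sit on top of the base. The front and back walls (the −y and +y sides) span the full width; the two side walls fit between them.


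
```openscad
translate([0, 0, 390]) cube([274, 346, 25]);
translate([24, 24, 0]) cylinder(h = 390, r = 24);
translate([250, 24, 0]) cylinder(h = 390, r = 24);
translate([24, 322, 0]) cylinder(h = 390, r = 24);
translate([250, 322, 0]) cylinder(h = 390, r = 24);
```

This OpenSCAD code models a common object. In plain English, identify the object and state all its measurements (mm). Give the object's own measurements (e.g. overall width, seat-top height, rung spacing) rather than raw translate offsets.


A four-legged stool. The seat is a 274×346×25 mm slab whose top surface is at z = 415 mm; four round legs, each 48 mm in diameter, run from the floor (z = 0) to the underside of the seat, each leg's axis is inset half a diameter from the nearest pair of seat edges (so the leg's bounding box is flush with the corner).


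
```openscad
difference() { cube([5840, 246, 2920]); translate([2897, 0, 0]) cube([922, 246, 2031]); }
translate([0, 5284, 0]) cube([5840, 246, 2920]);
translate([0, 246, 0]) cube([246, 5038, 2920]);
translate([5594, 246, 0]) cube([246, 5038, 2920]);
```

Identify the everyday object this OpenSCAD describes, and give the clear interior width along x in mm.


A single room. The interior width is 5348 mm.

Four walls enclosing a rectangle with a door in the front wall — a room. Outside width 5840 minus two 246 mm walls gives 5348 mm.


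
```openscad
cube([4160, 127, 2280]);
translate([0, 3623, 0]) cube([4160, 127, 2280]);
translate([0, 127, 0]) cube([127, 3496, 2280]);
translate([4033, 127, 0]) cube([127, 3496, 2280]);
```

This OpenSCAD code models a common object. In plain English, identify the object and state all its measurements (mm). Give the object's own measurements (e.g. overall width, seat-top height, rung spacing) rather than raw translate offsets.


The wall frame of a small rectangular building: four walls, each 2280 mm tall and 127 mm thick, enclosing a footprint 4160 mm (x) by 3750 mm (y) outside-to-outside, with no floor or roof. The front and back walls (the −y and +y sides) span the full width; the two side walls fit between them.


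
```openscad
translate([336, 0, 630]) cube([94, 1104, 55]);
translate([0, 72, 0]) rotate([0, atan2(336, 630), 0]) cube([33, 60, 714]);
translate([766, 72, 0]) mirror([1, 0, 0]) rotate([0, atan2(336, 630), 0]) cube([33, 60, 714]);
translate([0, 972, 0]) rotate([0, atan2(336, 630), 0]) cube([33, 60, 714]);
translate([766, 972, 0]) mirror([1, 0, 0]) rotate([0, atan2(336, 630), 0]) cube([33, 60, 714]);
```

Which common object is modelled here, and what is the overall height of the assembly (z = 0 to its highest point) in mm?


A sawhorse. The overall height is 685 mm.

A beam across two mirrored pairs of raked legs — a sawhorse. The beam's underside is at z = 630 (matching the legs' vertical rise in atan2(336, 630)) and the beam is 55 mm tall, so its top is at 630 + 55 = 685 mm. The raked legs top out at the beam's underside, so that is the highest point.


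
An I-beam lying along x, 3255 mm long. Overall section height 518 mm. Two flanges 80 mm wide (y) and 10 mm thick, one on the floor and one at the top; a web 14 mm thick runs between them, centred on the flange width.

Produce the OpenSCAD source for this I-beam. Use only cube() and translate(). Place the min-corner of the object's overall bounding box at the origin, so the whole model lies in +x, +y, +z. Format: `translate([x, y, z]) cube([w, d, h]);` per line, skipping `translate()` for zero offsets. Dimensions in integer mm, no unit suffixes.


cube([3255, 80, 10]);
translate([0, 33, 10]) cube([3255, 14, 498]);
translate([0, 0, 508]) cube([3255, 80, 10]);


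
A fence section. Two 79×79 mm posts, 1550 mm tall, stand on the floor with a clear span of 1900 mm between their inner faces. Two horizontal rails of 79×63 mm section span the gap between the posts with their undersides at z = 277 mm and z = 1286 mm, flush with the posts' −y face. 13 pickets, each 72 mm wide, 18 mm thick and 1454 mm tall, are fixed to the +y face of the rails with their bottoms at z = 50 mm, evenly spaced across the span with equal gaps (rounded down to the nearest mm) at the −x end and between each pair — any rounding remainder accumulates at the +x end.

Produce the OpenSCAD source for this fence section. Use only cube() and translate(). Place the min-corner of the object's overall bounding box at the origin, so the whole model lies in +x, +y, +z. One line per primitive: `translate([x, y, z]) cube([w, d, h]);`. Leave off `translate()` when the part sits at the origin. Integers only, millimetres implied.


cube([79, 79, 1550]);
translate([1979, 0, 0]) cube([79, 79, 1550]);
translate([79, 0, 277]) cube([1900, 79, 63]);
translate([79, 0, 1286]) cube([1900, 79, 63]);
translate([147, 79, 50]) cube([72, 18, 1454]);
translate([287, 79, 50]) cube([72, 18, 1454]);
translate([427, 79, 50]) cube([72, 18, 1454]);
translate([567, 79, 50]) cube([72, 18, 1454]);
translate([707, 79, 50]) cube([72, 18, 1454]);
translate([847, 79, 50]) cube([72, 18, 1454]);
translate([987, 79, 50]) cube([72, 18, 1454]);
translate([1127, 79, 50]) cube([72, 18, 1454]);
translate([1267, 79, 50]) cube([72, 18, 1454]);
translate([1407, 79, 50]) cube([72, 18, 1454]);
translate([1547, 79, 50]) cube([72, 18, 1454]);
translate([1687, 79, 50]) cube([72, 18, 1454]);
translate([1827, 79, 50]) cube([72, 18, 1454]);


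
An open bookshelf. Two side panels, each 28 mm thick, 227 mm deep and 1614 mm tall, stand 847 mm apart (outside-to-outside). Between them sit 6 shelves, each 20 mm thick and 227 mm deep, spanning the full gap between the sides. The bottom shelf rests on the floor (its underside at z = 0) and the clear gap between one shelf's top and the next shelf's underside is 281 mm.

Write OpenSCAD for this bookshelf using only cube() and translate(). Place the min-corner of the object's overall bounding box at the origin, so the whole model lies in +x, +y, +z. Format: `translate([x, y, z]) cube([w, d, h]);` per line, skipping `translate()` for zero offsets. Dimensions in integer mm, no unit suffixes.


cube([28, 227, 1614]);
translate([819, 0, 0]) cube([28, 227, 1614]);
translate([28, 0, 0]) cube([791, 227, 20]);
translate([28, 0, 301]) cube([791, 227, 20]);
translate([28, 0, 602]) cube([791, 227, 20]);
translate([28, 0, 903]) cube([791, 227, 20]);
translate([28, 0, 1204]) cube([791, 227, 20]);
translate([28, 0, 1505]) cube([791, 227, 20]);


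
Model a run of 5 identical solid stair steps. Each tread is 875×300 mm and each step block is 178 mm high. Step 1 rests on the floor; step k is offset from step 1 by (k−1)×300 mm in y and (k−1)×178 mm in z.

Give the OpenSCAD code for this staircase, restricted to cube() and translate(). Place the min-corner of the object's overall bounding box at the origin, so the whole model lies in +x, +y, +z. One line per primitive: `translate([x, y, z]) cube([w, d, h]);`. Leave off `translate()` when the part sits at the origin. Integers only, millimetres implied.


cube([875, 300, 178]);
translate([0, 300, 178]) cube([875, 300, 178]);
translate([0, 600, 356]) cube([875, 300, 178]);
translate([0, 900, 534]) cube([875, 300, 178]);
translate([0, 1200, 712]) cube([875, 300, 178]);


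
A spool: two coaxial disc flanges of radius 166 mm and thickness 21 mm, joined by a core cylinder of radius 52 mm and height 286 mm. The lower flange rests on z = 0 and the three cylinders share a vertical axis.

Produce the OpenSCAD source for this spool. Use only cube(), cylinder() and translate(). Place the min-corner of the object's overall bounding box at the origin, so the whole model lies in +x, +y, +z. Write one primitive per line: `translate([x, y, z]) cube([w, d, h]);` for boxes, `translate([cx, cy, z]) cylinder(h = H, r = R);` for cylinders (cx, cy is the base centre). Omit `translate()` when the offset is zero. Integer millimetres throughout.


translate([166, 166, 0]) cylinder(h = 21, r = 166);
translate([166, 166, 21]) cylinder(h = 286, r = 52);
translate([166, 166, 307]) cylinder(h = 21, r = 166);


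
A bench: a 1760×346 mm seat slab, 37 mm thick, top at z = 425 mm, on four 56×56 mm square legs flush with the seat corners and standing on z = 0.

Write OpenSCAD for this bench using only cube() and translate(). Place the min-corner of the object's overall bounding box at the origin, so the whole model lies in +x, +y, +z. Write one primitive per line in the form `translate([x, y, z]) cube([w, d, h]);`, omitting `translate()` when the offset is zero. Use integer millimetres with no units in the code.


translate([0, 0, 388]) cube([1760, 346, 37]);
cube([56, 56, 388]);
translate([0, 290, 0]) cube([56, 56, 388]);
translate([1704, 0, 0]) cube([56, 56, 388]);
translate([1704, 290, 0]) cube([56, 56, 388]);


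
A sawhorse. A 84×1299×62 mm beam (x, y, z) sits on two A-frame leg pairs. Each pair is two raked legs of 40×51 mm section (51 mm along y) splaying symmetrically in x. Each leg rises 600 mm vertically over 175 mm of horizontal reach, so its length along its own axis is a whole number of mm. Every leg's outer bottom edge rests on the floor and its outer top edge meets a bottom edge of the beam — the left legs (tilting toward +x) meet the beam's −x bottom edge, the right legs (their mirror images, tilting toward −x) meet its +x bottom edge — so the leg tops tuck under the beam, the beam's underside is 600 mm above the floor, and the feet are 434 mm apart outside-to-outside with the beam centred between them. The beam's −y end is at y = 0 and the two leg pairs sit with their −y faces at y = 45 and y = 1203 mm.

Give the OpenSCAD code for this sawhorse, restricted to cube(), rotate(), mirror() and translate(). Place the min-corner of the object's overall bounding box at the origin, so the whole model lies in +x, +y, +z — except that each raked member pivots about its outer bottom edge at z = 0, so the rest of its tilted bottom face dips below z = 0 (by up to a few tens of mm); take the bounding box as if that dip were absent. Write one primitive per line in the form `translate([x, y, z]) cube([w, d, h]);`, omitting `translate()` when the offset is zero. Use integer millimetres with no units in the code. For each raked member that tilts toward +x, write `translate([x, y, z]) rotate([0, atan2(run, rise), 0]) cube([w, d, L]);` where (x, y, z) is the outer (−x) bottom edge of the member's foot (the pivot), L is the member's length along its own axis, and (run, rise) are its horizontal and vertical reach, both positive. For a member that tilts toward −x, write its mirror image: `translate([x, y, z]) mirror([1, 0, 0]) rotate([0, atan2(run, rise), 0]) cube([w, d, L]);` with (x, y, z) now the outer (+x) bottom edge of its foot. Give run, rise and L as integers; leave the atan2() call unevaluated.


// leg length = √(175² + 600²) = 625
// right-leg outer foot x = 2·175 + 84 = 434
// beam min-corner = (175, 0, 600)
translate([175, 0, 600]) cube([84, 1299, 62]);
translate([0, 45, 0]) rotate([0, atan2(175, 600), 0]) cube([40, 51, 625]);
translate([434, 45, 0]) mirror([1, 0, 0]) rotate([0, atan2(175, 600), 0]) cube([40, 51, 625]);
translate([0, 1203, 0]) rotate([0, atan2(175, 600), 0]) cube([40, 51, 625]);
translate([434, 1203, 0]) mirror([1, 0, 0]) rotate([0, atan2(175, 600), 0]) cube([40, 51, 625]);


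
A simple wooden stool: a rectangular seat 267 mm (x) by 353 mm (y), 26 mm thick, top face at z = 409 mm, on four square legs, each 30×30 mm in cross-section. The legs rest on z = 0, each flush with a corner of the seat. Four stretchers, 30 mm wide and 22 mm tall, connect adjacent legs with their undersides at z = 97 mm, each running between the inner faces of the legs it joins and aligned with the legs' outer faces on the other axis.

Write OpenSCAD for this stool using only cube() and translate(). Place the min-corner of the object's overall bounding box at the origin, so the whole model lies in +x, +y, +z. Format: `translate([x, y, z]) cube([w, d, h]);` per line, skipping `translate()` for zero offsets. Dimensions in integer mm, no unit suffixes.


translate([0, 0, 383]) cube([267, 353, 26]);
cube([30, 30, 383]);
translate([237, 0, 0]) cube([30, 30, 383]);
translate([0, 323, 0]) cube([30, 30, 383]);
translate([237, 323, 0]) cube([30, 30, 383]);
translate([30, 0, 97]) cube([207, 30, 22]);
translate([30, 323, 97]) cube([207, 30, 22]);
translate([0, 30, 97]) cube([30, 293, 22]);
translate([237, 30, 97]) cube([30, 293, 22]);


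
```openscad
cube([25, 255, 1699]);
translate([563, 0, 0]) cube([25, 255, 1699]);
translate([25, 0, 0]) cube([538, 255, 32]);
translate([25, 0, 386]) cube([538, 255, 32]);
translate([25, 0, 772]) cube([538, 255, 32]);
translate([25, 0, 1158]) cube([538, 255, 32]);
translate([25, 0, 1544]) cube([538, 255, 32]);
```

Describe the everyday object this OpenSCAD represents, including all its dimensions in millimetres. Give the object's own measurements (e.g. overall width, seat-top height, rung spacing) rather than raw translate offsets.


An open bookshelf. Two side panels, each 25 mm thick, 255 mm deep and 1699 mm tall, stand 588 mm apart (outside-to-outside). Between them sit 5 shelves, each 32 mm thick and 255 mm deep, spanning the full gap between the sides. The bottom shelf rests on the floor (its underside at z = 0) and the clear gap between one shelf's top and the next shelf's underside is 354 mm.


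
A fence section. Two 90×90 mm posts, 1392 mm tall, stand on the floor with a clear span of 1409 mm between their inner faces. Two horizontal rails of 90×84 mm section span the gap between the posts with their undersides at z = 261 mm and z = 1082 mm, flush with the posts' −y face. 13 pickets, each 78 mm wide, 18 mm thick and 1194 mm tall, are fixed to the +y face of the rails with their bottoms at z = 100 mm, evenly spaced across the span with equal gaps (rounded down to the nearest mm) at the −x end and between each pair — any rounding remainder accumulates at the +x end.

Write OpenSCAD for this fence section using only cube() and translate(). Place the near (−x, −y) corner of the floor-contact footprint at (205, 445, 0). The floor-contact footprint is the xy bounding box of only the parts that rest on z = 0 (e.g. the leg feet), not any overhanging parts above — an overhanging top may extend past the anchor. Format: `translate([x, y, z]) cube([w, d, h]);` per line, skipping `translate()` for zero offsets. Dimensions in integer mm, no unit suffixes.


translate([205, 445, 0]) cube([90, 90, 1392]);
translate([1704, 445, 0]) cube([90, 90, 1392]);
translate([295, 445, 261]) cube([1409, 90, 84]);
translate([295, 445, 1082]) cube([1409, 90, 84]);
translate([323, 535, 100]) cube([78, 18, 1194]);
translate([429, 535, 100]) cube([78, 18, 1194]);
translate([535, 535, 100]) cube([78, 18, 1194]);
translate([641, 535, 100]) cube([78, 18, 1194]);
translate([747, 535, 100]) cube([78, 18, 1194]);
translate([853, 535, 100]) cube([78, 18, 1194]);
translate([959, 535, 100]) cube([78, 18, 1194]);
translate([1065, 535, 100]) cube([78, 18, 1194]);
translate([1171, 535, 100]) cube([78, 18, 1194]);
translate([1277, 535, 100]) cube([78, 18, 1194]);
translate([1383, 535, 100]) cube([78, 18, 1194]);
translate([1489, 535, 100]) cube([78, 18, 1194]);
translate([1595, 535, 100]) cube([78, 18, 1194]);


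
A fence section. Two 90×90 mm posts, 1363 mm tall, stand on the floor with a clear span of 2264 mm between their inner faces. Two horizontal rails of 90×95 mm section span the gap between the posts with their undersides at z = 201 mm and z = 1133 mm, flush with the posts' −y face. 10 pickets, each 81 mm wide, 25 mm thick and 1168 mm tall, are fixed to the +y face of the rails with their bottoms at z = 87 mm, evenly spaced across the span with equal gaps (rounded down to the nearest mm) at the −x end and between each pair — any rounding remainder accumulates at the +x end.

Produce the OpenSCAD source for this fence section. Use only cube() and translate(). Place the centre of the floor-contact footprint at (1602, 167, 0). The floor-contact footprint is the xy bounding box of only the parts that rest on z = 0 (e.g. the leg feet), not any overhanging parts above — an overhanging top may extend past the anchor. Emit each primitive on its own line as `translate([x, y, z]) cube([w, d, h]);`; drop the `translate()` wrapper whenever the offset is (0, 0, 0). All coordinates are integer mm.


translate([380, 122, 0]) cube([90, 90, 1363]);
translate([2734, 122, 0]) cube([90, 90, 1363]);
translate([470, 122, 201]) cube([2264, 90, 95]);
translate([470, 122, 1133]) cube([2264, 90, 95]);
translate([602, 212, 87]) cube([81, 25, 1168]);
translate([815, 212, 87]) cube([81, 25, 1168]);
translate([1028, 212, 87]) cube([81, 25, 1168]);
translate([1241, 212, 87]) cube([81, 25, 1168]);
translate([1454, 212, 87]) cube([81, 25, 1168]);
translate([1667, 212, 87]) cube([81, 25, 1168]);
translate([1880, 212, 87]) cube([81, 25, 1168]);
translate([2093, 212, 87]) cube([81, 25, 1168]);
translate([2306, 212, 87]) cube([81, 25, 1168]);
translate([2519, 212, 87]) cube([81, 25, 1168]);


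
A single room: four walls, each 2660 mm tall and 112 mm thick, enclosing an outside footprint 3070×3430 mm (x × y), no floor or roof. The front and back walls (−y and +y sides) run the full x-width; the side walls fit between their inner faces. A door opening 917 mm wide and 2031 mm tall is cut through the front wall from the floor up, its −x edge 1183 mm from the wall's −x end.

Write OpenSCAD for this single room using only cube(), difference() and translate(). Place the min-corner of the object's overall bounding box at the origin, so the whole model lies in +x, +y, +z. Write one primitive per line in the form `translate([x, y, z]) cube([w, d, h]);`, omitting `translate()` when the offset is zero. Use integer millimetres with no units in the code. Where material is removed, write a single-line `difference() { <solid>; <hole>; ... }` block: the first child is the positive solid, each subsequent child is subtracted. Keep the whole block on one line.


difference() { cube([3070, 112, 2660]); translate([1183, 0, 0]) cube([917, 112, 2031]); }
translate([0, 3318, 0]) cube([3070, 112, 2660]);
translate([0, 112, 0]) cube([112, 3206, 2660]);
translate([2958, 112, 0]) cube([112, 3206, 2660]);


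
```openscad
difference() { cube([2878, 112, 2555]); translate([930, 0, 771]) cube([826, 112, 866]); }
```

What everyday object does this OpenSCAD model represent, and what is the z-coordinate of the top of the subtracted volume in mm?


A wall with a window opening. The window head height is 1637 mm.

A wall with a rectangular opening subtracted — a window. Sill at z = 771, opening 866 mm tall, so the head is at 771 + 866 = 1637 mm.


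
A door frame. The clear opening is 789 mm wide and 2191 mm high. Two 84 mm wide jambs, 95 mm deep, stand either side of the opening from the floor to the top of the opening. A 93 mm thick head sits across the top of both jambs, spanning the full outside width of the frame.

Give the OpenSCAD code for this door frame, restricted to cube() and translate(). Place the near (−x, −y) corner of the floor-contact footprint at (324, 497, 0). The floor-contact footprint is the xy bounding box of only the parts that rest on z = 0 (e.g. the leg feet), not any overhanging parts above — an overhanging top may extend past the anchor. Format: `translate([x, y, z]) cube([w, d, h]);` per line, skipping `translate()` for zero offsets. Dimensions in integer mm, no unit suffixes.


translate([324, 497, 0]) cube([84, 95, 2191]);
translate([1197, 497, 0]) cube([84, 95, 2191]);
translate([324, 497, 2191]) cube([957, 95, 93]);


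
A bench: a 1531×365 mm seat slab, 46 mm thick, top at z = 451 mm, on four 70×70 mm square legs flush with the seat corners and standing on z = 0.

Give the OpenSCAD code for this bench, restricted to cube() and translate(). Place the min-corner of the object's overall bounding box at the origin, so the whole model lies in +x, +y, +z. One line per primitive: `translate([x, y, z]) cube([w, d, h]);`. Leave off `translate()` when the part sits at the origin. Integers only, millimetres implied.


translate([0, 0, 405]) cube([1531, 365, 46]);
cube([70, 70, 405]);
translate([0, 295, 0]) cube([70, 70, 405]);
translate([1461, 0, 0]) cube([70, 70, 405]);
translate([1461, 295, 0]) cube([70, 70, 405]);


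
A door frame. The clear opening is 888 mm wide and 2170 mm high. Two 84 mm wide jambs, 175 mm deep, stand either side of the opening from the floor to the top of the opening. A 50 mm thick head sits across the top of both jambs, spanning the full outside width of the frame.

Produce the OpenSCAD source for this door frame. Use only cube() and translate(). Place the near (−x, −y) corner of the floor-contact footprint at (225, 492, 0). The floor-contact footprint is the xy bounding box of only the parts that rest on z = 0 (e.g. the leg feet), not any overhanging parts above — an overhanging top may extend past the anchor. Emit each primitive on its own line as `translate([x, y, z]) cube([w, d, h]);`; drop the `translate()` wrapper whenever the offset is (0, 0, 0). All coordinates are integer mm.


translate([225, 492, 0]) cube([84, 175, 2170]);
translate([1197, 492, 0]) cube([84, 175, 2170]);
translate([225, 492, 2170]) cube([1056, 175, 50]);


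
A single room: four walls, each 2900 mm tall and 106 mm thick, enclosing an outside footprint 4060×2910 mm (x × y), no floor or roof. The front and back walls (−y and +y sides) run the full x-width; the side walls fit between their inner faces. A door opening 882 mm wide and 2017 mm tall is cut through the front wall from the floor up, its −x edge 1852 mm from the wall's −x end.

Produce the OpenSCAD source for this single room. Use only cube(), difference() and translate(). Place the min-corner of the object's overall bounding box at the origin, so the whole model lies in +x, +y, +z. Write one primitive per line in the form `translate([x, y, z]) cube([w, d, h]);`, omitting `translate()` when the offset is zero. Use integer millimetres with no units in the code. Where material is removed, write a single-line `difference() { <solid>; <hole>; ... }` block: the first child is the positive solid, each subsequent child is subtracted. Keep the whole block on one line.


difference() { cube([4060, 106, 2900]); translate([1852, 0, 0]) cube([882, 106, 2017]); }
translate([0, 2804, 0]) cube([4060, 106, 2900]);
translate([0, 106, 0]) cube([106, 2698, 2900]);
translate([3954, 106, 0]) cube([106, 2698, 2900]);


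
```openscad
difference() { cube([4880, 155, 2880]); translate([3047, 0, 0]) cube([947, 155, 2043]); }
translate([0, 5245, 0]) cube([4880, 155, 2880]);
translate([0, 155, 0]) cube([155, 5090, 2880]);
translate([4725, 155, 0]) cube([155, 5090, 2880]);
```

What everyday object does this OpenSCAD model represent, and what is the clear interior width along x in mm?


A single room. The interior width is 4570 mm.

Four walls enclosing a rectangle with a door in the front wall — a room. Outside width 4880 minus two 155 mm walls gives 4570 mm.
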